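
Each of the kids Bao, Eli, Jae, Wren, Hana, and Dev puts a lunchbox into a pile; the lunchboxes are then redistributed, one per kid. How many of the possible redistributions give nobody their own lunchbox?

265

Count assignments avoiding every fixed point. For any j of the 6 kids fixed to their own lunchbox, the other 6−j can be arranged in (6−j)! ways.
By inclusion–exclusion this is Σ_{j=0}^{6} (−1)^j C(6,j)·(6−j)!.
Computing: 720 − 720 + 360 − 120 + 30 − 6 + 1 = 265.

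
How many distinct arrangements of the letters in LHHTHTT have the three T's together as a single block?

20

Treat the 3 copies of T as a single block. The multiset to arrange is then {TTT, H, H, H, L}, 5 items in all.
That gives (5)!/(3!) = 20 arrangements.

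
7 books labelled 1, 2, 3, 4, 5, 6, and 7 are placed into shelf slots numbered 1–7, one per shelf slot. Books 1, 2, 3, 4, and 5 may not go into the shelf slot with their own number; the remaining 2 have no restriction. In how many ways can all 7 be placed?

2428

Let Aᵢ (for 1 ≤ i ≤ 5) be the placements that put book i in its forbidden shelf slot. Any j of these fix j positions, leaving (7−j)! ways to fill the rest, and there are C(5,j) ways to pick which j.
By inclusion–exclusion, the number of valid placements is Σ_{j=0}^{5} (−1)^j C(5,j)·(7−j)!.
Computing: 5040 − 3600 + 1200 − 240 + 30 − 2 = 2428.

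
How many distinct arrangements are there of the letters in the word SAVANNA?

420

Letter multiplicities in SAVANNA: A×3, N×2, S×1, V×1.
Dividing 7! = 5040 by 3!·2! = 12 for the repeated letters gives 420.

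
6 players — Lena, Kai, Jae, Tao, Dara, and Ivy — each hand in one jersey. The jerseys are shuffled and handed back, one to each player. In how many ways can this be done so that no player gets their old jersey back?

Let Aᵢ be the assignments in which player i gets their old jersey. We want the size of the complement of A₁∪…∪A_6.
By inclusion–exclusion this is Σ_{j=0}^{6} (−1)^j C(6,j)·(6−j)!.
Computing: 720 − 720 + 360 − 120 + 30 − 6 + 1 = 265.

265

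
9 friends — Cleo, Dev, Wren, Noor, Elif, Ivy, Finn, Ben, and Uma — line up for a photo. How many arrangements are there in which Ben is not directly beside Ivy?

282240

Of the 9! = 362880 arrangements, those with Ben and Ivy adjacent number 2 × 8! = 80640 (treat the pair as a block with 2 internal orders).
So 362880 − 80640 = 282240 arrangements keep them apart.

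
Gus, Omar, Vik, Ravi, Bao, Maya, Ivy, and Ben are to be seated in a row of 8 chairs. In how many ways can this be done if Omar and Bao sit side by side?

10080

Treat {Omar, Bao} as a single unit. There are 7 units to order, and the pair itself can be ordered 2 ways.
So the count is 2·(7)! = 10080.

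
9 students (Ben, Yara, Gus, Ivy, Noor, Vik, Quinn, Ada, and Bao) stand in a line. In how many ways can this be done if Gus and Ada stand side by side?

Glue Gus and Ada into one block (2 internal orders), leaving 8 units to arrange in a row.
So the count is 2·(8)! = 80640.

80640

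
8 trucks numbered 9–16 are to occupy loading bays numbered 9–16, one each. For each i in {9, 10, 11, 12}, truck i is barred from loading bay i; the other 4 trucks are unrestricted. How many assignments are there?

24024

Let Aᵢ (for 9 ≤ i ≤ 12) be the placements that put truck i in its forbidden loading bay. Any j of these fix j positions, leaving (8−j)! ways to fill the rest, and there are C(4,j) ways to pick which j.
By inclusion–exclusion, the number of valid placements is Σ_{j=0}^{4} (−1)^j C(4,j)·(8−j)!.
Computing: 40320 − 20160 + 4320 − 480 + 24 = 24024.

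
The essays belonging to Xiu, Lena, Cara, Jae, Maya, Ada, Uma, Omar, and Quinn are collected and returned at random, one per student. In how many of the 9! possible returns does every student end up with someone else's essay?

Let Aᵢ be the assignments in which student i gets their own essay. We want the size of the complement of A₁∪…∪A_9.
By inclusion–exclusion this is Σ_{j=0}^{9} (−1)^j C(9,j)·(9−j)!.
Computing: 362880 − 362880 + 181440 − 60480 + 15120 − 3024 + 504 − 72 + 9 − 1 = 133496.

133496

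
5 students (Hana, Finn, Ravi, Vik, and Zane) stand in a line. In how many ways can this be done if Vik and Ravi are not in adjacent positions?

72

There are 5! = 120 arrangements in all. If Vik and Ravi are adjacent, merging them into one block gives 2·(4)! = 48 arrangements.
So 120 − 48 = 72 arrangements keep them apart.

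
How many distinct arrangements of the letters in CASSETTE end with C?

Fix C in the last position and arrange the remaining 7 letters.
Those 7 letters have E appearing twice, S appearing twice, and T appearing twice, giving (7)!/(2!·2!·2!) = 630.

630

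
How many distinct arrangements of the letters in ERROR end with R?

Fix R in the last position and arrange the remaining 4 letters.
Those 4 letters have R appearing twice, giving (4)!/(2!) = 12.

12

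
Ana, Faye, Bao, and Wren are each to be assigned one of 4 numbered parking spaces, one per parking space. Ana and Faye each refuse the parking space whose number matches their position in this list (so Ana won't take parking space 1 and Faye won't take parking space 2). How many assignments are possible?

Let Aᵢ (for i ∈ {1, 2}) be the placements that put person i in their forbidden parking space. Any j of these fix j positions, leaving (4−j)! ways to fill the rest, and there are C(2,j) ways to pick which j.
By inclusion–exclusion, the number of valid placements is Σ_{j=0}^{2} (−1)^j C(2,j)·(4−j)!.
Computing: 24 − 12 + 2 = 14.

14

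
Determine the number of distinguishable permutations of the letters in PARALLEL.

Letter multiplicities in PARALLEL: A×2, E×1, L×3, P×1, R×1.
So there are 8! / (3!·2!) = 3360 distinguishable arrangements.

3360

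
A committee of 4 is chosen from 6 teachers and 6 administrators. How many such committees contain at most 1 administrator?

Split by how many administrators are chosen (0 through 1).
Sum: C(6,0)·C(6,4) + C(6,1)·C(6,3) = 15 + 120 = 135.

135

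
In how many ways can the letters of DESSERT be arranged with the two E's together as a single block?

360

Treat the 2 copies of E as a single block. The multiset to arrange is then {EE, D, R, S, S, T}, 6 items in all.
That gives (6)!/(2!) = 360 arrangements.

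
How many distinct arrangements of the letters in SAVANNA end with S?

Fix S in the last position and arrange the remaining 6 letters.
Those 6 letters have A appearing 3 times and N appearing twice, giving (6)!/(3!·2!) = 60.

60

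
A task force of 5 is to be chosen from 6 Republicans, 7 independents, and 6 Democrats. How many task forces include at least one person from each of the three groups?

8295

Total 5-person selections from all 19: C(19,5) = 11628.
Selections missing a whole group: no Republicans → C(13,5) = 1287; no independents → C(12,5) = 792; no Democrats → C(13,5) = 1287.
Add back selections omitting two groups (i.e. drawn from a single group): C(6,5) + C(7,5) + C(6,5) = 33.
By inclusion–exclusion: 11628 − 3366 + 33 = 8295.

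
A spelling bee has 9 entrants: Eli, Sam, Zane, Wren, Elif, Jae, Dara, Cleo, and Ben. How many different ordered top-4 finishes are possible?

3024

This is an ordered selection of 4 from 9: P(9,4).
That gives 9 × 8 × 7 × 6 = 3024.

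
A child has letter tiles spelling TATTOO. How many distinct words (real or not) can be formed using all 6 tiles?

Letter multiplicities in TATTOO: A×1, O×2, T×3.
So there are 6! / (3!·2!) = 60 distinguishable arrangements.

60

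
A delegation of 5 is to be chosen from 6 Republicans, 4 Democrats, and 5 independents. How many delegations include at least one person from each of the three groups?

2170

Unrestricted: C(15,5) = 3003 ways to pick any 5 of the 15.
Selections missing a whole group: no Republicans → C(9,5) = 126; no Democrats → C(11,5) = 462; no independents → C(10,5) = 252.
Add back selections omitting two groups (i.e. drawn from a single group): C(6,5) + C(4,5) + C(5,5) = 7.
By inclusion–exclusion: 3003 − 840 + 7 = 2170.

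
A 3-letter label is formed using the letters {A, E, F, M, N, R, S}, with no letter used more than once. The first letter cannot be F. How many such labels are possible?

180

The first letter has 7−1 = 6 choices (anything except F).
The remaining 2 letters are filled from the other 6 symbols without repetition: 6 × 5 = 30.
Total: 6 × 30 = 180.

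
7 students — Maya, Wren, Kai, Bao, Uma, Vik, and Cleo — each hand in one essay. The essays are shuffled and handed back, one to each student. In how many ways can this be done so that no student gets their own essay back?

1854

Let Aᵢ be the assignments in which student i gets their own essay. We want the size of the complement of A₁∪…∪A_7.
By inclusion–exclusion this is Σ_{j=0}^{7} (−1)^j C(7,j)·(7−j)!.
Computing: 5040 − 5040 + 2520 − 840 + 210 − 42 + 7 − 1 = 1854.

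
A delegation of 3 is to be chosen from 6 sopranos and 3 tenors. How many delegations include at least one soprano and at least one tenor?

63

Total 3-person selections from all 9: C(9,3) = 84.
Subtract selections that omit an entire group: no sopranos → C(3,3) = 1; no tenors → C(6,3) = 20.
Both groups omitted at once is impossible, so 84 − 21 = 63.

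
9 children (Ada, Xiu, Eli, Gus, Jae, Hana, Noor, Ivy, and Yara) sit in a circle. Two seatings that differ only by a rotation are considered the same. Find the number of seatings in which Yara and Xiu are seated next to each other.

10080

Treat {Yara, Xiu} as one unit (2 internal orders) and seat the resulting 8 units around the table: (7)! circular arrangements.
So 2 × (7)! = 2 × 5040 = 10080.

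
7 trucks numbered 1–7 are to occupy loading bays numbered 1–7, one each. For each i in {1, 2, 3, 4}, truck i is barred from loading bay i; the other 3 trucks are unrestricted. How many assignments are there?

2790

Let Aᵢ (for 1 ≤ i ≤ 4) be the placements that put truck i in its forbidden loading bay. Any j of these fix j positions, leaving (7−j)! ways to fill the rest, and there are C(4,j) ways to pick which j.
By inclusion–exclusion, the number of valid placements is Σ_{j=0}^{4} (−1)^j C(4,j)·(7−j)!.
Computing: 5040 − 2880 + 720 − 96 + 6 = 2790.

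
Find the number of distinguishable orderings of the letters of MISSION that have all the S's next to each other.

Treat the 2 copies of S as a single block. The multiset to arrange is then {SS, I, I, M, N, O}, 6 items in all.
That gives (6)!/(2!) = 360 arrangements.

360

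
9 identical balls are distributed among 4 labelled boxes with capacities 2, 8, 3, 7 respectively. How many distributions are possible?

85

By stars and bars, unrestricted non-negative solutions to x_1+…+x_4 = 9 number C(9+3,3) = 220.
Subtract solutions that violate a single cap (substitute x_i' = x_i − (cap_i+1)): x_1 ≥ 3 gives C(9,3) = 84; x_2 ≥ 9 gives C(3,3) = 1; x_3 ≥ 4 gives C(8,3) = 56; x_4 ≥ 8 gives C(4,3) = 4. Together 145.
Add back pairs where two caps are both exceeded: 0 + 10 + 0 + 0 + 0 + 0 = 10.
By inclusion–exclusion the count is 220 − 145 + 10 = 85.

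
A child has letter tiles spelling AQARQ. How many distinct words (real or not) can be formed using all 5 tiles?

AQARQ has 5 letters with A appearing twice and Q appearing twice.
Dividing 5! = 120 by 2!·2! = 4 for the repeated letters gives 30.

30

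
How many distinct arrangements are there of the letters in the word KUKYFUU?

The 7 letters of KUKYFUU have repeats: K appearing twice and U appearing 3 times.
So there are 7! / (3!·2!) = 420 distinguishable arrangements.

420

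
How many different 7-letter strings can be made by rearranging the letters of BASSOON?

The 7 letters of BASSOON have repeats: O appearing twice and S appearing twice.
So there are 7! / (2!·2!) = 1260 distinguishable arrangements.

1260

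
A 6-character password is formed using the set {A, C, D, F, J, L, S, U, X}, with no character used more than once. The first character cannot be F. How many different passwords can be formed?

53760

The first character has 9−1 = 8 choices (anything except F).
The remaining 5 characters are filled from the other 8 symbols without repetition: 8 × 7 × 6 × 5 × 4 = 6720.
Total: 8 × 6720 = 53760.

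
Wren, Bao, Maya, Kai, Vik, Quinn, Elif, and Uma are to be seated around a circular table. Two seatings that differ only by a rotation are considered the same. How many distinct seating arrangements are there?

5040

Around a circle, 8 distinct people have 8!/8 = (7)! = 5040 rotationally distinct seatings.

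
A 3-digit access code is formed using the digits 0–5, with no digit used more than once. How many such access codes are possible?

120

Choose and order 3 of the 6 symbols: the first digit has 6 options, the next 5, then 4.
6 × 5 × 4 = 120.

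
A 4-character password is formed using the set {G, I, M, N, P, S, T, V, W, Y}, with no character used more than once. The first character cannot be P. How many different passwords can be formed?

4536

The first character has 10−1 = 9 choices (anything except P).
The remaining 3 characters are filled from the other 9 symbols without repetition: 9 × 8 × 7 = 504.
Total: 9 × 504 = 4536.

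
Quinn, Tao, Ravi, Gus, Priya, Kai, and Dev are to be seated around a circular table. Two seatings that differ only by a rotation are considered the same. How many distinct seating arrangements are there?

720

Seat Quinn anywhere (absorbing the rotational symmetry), then permute the other 6: (6)! = 720.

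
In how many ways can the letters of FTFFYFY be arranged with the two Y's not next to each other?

Total arrangements of FTFFYFY: 7!/(4!·2!) = 105.
If the two Y's are adjacent, glue them into one block, leaving 6 items to arrange: (6)!/(4!) = 30 ways.
Hence 105 − 30 = 75.

75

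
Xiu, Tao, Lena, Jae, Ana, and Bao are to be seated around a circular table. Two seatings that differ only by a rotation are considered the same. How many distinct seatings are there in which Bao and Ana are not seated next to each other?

72

Without the restriction there are (5)! = 120 seatings.
Seatings with Bao beside Ana: treat them as a block with 2 internal orders, giving 2 × (4)! = 48.
Subtracting, 120 − 48 = 72.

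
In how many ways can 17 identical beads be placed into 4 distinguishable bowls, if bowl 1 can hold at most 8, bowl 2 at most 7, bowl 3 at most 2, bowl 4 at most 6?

64

By stars and bars, unrestricted non-negative solutions to x_1+…+x_4 = 17 number C(17+3,3) = 1140.
Subtract solutions that violate a single cap (substitute x_i' = x_i − (cap_i+1)): x_1 ≥ 9 gives C(11,3) = 165; x_2 ≥ 8 gives C(12,3) = 220; x_3 ≥ 3 gives C(17,3) = 680; x_4 ≥ 7 gives C(13,3) = 286. Together 1351.
Add back pairs where two caps are both exceeded: 1 + 56 + 4 + 84 + 10 + 120 = 275.
By inclusion–exclusion the count is 1140 − 1351 + 275 = 64.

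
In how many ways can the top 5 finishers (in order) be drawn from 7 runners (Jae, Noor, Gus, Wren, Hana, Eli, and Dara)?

2520

There are 7 choices for 1st place, 6 for 2nd, and so on down to 3 for position 5.
That gives 7 × 6 × 5 × 4 × 3 = 2520.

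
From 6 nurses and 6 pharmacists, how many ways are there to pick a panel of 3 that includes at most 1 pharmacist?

Split by how many pharmacists are chosen (0 through 1).
Sum: C(6,0)·C(6,3) + C(6,1)·C(6,2) = 20 + 90 = 110.

110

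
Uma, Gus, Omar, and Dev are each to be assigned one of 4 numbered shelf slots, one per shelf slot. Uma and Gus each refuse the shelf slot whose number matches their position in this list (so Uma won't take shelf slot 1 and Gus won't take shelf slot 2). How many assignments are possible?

Let Aᵢ (for i ∈ {1, 2}) be the placements that put person i in their forbidden shelf slot. Any j of these fix j positions, leaving (4−j)! ways to fill the rest, and there are C(2,j) ways to pick which j.
By inclusion–exclusion, the number of valid placements is Σ_{j=0}^{2} (−1)^j C(2,j)·(4−j)!.
Computing: 24 − 12 + 2 = 14.

14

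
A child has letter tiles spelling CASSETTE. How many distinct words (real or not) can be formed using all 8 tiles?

CASSETTE has 8 letters with E appearing twice, S appearing twice, and T appearing twice.
Dividing 8! = 40320 by 2!·2!·2! = 8 for the repeated letters gives 5040.

5040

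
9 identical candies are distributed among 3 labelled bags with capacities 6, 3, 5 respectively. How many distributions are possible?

18

By stars and bars, unrestricted non-negative solutions to x_1+…+x_3 = 9 number C(9+2,2) = 55.
Subtract solutions that violate a single cap (substitute x_i' = x_i − (cap_i+1)): x_1 ≥ 7 gives C(4,2) = 6; x_2 ≥ 4 gives C(7,2) = 21; x_3 ≥ 6 gives C(5,2) = 10. Together 37.
No two caps can be exceeded simultaneously, so the pair terms are all 0.
By inclusion–exclusion the count is 55 − 37 + 0 = 18.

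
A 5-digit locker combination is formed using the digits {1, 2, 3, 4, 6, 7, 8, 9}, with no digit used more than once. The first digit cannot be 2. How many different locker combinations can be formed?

The first digit has 8−1 = 7 choices (anything except 2).
The remaining 4 digits are filled from the other 7 symbols without repetition: 7 × 6 × 5 × 4 = 840.
Total: 7 × 840 = 5880.

5880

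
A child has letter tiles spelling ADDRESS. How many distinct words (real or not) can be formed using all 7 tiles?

1260

ADDRESS has 7 letters with D appearing twice and S appearing twice.
Dividing 7! = 5040 by 2!·2! = 4 for the repeated letters gives 1260.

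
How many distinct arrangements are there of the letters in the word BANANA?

60

The 6 letters of BANANA have repeats: A appearing 3 times and N appearing twice.
Dividing 6! = 720 by 3!·2! = 12 for the repeated letters gives 60.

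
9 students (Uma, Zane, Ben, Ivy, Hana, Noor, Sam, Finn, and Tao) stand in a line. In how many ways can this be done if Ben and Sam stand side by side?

Place the 7 others and the Ben-Sam pair as 8 objects in a line; the pair has 2 internal arrangements.
So the count is 2·(8)! = 80640.

80640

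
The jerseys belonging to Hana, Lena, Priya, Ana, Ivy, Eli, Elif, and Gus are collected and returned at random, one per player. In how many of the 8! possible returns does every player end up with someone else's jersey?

Count assignments avoiding every fixed point. For any j of the 8 players fixed to their old jersey, the other 8−j can be arranged in (8−j)! ways.
By inclusion–exclusion this is Σ_{j=0}^{8} (−1)^j C(8,j)·(8−j)!.
Computing: 40320 − 40320 + 20160 − 6720 + 1680 − 336 + 56 − 8 + 1 = 14833.

14833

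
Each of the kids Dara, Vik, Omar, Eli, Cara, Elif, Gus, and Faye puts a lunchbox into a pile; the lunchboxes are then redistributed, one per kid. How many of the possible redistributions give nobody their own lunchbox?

14833

Count assignments avoiding every fixed point. For any j of the 8 kids fixed to their own lunchbox, the other 8−j can be arranged in (8−j)! ways.
By inclusion–exclusion this is Σ_{j=0}^{8} (−1)^j C(8,j)·(8−j)!.
Computing: 40320 − 40320 + 20160 − 6720 + 1680 − 336 + 56 − 8 + 1 = 14833.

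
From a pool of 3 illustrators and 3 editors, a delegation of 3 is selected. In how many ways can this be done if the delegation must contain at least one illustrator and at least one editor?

Unrestricted: C(6,3) = 20 ways to pick any 3 of the 6.
Selections missing a whole group: no illustrators → C(3,3) = 1; no editors → C(3,3) = 1.
Both groups omitted at once is impossible, so 20 − 2 = 18.

18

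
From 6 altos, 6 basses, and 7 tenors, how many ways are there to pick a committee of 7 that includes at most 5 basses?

50375

Split by how many basses are chosen (0 through 5).
Sum: C(6,0)·C(13,7) + C(6,1)·C(13,6) + C(6,2)·C(13,5) + C(6,3)·C(13,4) + C(6,4)·C(13,3) + C(6,5)·C(13,2) = 1716 + 10296 + 19305 + 14300 + 4290 + 468 = 50375.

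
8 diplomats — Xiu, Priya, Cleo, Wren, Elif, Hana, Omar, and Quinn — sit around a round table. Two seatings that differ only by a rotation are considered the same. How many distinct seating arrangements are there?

Fix one person's seat to break rotational symmetry; the remaining 7 people can be arranged in (7)! = 5040 ways.

5040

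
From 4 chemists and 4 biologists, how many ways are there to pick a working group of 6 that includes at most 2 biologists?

6

Split by how many biologists are chosen (0 through 2).
Sum: C(4,0)·C(4,6) + C(4,1)·C(4,5) + C(4,2)·C(4,4) = 0 + 0 + 6 = 6.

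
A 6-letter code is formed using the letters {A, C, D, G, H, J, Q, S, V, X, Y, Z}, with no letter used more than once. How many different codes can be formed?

Choose and order 6 of the 12 symbols: the first letter has 12 options, the next 11, and so on down to 7.
12 × 11 × 10 × 9 × 8 × 7 = 665280.

665280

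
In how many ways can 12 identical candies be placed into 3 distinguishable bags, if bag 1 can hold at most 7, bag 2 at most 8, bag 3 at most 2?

15

Ignoring the caps, the number of non-negative solutions to x_1+…+x_3 = 12 is C(14,2) = 91.
Subtract solutions that violate a single cap (substitute x_i' = x_i − (cap_i+1)): x_1 ≥ 8 gives C(6,2) = 15; x_2 ≥ 9 gives C(5,2) = 10; x_3 ≥ 3 gives C(11,2) = 55. Together 80.
Add back pairs where two caps are both exceeded: 0 + 3 + 1 = 4.
By inclusion–exclusion the count is 91 − 80 + 4 = 15.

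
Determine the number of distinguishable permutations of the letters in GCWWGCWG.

The 8 letters of GCWWGCWG have repeats: C appearing twice, G appearing 3 times, and W appearing 3 times.
The number of distinct arrangements is 8!/(3!·3!·2!) = 40320/72 = 560.

560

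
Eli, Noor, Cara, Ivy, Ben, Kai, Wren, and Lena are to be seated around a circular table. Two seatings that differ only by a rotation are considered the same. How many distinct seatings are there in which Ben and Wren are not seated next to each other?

3600

All circular seatings of 8 people number (7)! = 5040.
Those with Ben next to Wren: fuse the pair into one unit and seat 7 units around a circle — 2·(6)! = 1440.
Subtracting, 5040 − 1440 = 3600.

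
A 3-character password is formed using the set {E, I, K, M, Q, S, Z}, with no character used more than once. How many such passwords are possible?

Choose and order 3 of the 7 symbols: the first character has 7 options, the next 6, then 5.
7 × 6 × 5 = 210.

210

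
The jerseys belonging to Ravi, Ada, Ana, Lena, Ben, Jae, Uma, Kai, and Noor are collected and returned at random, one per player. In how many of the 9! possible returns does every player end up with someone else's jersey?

Count assignments avoiding every fixed point. For any j of the 9 players fixed to their old jersey, the other 9−j can be arranged in (9−j)! ways.
By inclusion–exclusion this is Σ_{j=0}^{9} (−1)^j C(9,j)·(9−j)!.
Computing: 362880 − 362880 + 181440 − 60480 + 15120 − 3024 + 504 − 72 + 9 − 1 = 133496.

133496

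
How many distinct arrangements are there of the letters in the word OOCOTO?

Letter multiplicities in OOCOTO: C×1, O×4, T×1.
So there are 6! / (4!) = 30 distinguishable arrangements.

30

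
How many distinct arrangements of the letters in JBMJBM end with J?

With the last slot taken by J, it remains to arrange the other 5 letters (BMJBM).
Those 5 letters have B appearing twice and M appearing twice, giving (5)!/(2!·2!) = 30.

30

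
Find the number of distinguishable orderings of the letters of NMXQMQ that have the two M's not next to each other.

120

Total arrangements of NMXQMQ: 6!/(2!·2!) = 180.
Arrangements with the M's together: treat MM as one letter, giving (5)!/(2!) = 60.
Hence 180 − 60 = 120.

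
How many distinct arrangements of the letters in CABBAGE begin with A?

Fix A in the first position and arrange the remaining 6 letters.
Those 6 letters have B appearing twice, giving (6)!/(2!) = 360.

360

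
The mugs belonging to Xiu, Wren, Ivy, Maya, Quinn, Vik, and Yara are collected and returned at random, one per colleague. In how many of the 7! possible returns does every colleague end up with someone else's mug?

Count assignments avoiding every fixed point. For any j of the 7 colleagues fixed to their own mug, the other 7−j can be arranged in (7−j)! ways.
By inclusion–exclusion this is Σ_{j=0}^{7} (−1)^j C(7,j)·(7−j)!.
Computing: 5040 − 5040 + 2520 − 840 + 210 − 42 + 7 − 1 = 1854.

1854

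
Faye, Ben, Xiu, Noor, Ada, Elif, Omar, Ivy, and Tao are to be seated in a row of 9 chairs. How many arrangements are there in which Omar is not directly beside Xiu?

282240

Of the 9! = 362880 arrangements, those with Omar and Xiu adjacent number 2 × 8! = 80640 (treat the pair as a block with 2 internal orders).
So 362880 − 80640 = 282240 arrangements keep them apart.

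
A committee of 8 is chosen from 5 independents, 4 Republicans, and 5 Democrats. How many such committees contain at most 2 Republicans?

1785

Split by how many Republicans are chosen (0 through 2).
Sum: C(4,0)·C(10,8) + C(4,1)·C(10,7) + C(4,2)·C(10,6) = 45 + 480 + 1260 = 1785.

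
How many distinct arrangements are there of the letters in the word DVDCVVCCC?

DVDCVVCCC has 9 letters with C appearing 4 times, D appearing twice, and V appearing 3 times.
The number of distinct arrangements is 9!/(4!·3!·2!) = 362880/288 = 1260.

1260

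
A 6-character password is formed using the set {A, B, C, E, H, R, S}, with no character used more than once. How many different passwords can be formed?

5040

This is a permutation of 6 out of 7: P(7,6) = 7!/1!.
7 × 6 × 5 × 4 × 3 × 2 = 5040.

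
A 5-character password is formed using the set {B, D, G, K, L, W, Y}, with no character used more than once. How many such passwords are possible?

2520

Choose and order 5 of the 7 symbols: the first character has 7 options, the next 6, and so on down to 3.
That product is 7 × 6 × 5 × 4 × 3 = 2520.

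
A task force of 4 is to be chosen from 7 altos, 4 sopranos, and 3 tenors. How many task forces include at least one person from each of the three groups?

462

With no constraint there are C(14,4) = 1001 possible selections.
Selections missing a whole group: no altos → C(7,4) = 35; no sopranos → C(10,4) = 210; no tenors → C(11,4) = 330.
Add back selections omitting two groups (i.e. drawn from a single group): C(7,4) + C(4,4) + C(3,4) = 36.
By inclusion–exclusion: 1001 − 575 + 36 = 462.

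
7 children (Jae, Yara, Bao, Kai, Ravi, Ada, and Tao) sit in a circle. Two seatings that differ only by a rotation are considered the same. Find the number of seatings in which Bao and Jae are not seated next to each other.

All circular seatings of 7 people number (6)! = 720.
Seatings with Bao beside Jae: treat them as a block with 2 internal orders, giving 2 × (5)! = 240.
Subtracting, 720 − 240 = 480.

480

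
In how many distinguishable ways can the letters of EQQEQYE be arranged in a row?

140

EQQEQYE has 7 letters with E appearing 3 times and Q appearing 3 times.
Dividing 7! = 5040 by 3!·3! = 36 for the repeated letters gives 140.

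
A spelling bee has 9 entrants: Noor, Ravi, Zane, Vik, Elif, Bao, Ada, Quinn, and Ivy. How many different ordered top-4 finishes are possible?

There are 9 choices for 1st place, 8 for 2nd, and so on down to 6 for position 4.
That gives 9 × 8 × 7 × 6 = 3024.

3024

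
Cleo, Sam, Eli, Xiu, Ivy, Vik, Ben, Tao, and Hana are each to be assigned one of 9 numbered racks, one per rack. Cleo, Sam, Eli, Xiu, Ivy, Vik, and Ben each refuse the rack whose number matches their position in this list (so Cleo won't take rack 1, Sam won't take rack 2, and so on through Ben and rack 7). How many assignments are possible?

165016

Let Aᵢ (for 1 ≤ i ≤ 7) be the placements that put person i in their forbidden rack. Any j of these fix j positions, leaving (9−j)! ways to fill the rest, and there are C(7,j) ways to pick which j.
By inclusion–exclusion, the number of valid placements is Σ_{j=0}^{7} (−1)^j C(7,j)·(9−j)!.
Computing: 362880 − 282240 + 105840 − 25200 + 4200 − 504 + 42 − 2 = 165016.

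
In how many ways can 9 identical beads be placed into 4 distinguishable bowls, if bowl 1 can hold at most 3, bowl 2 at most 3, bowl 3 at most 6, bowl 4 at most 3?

54

Ignoring the caps, the number of non-negative solutions to x_1+…+x_4 = 9 is C(12,3) = 220.
Subtract solutions that violate a single cap (substitute x_i' = x_i − (cap_i+1)): x_1 ≥ 4 gives C(8,3) = 56; x_2 ≥ 4 gives C(8,3) = 56; x_3 ≥ 7 gives C(5,3) = 10; x_4 ≥ 4 gives C(8,3) = 56. Together 178.
Add back pairs where two caps are both exceeded: 4 + 0 + 4 + 0 + 4 + 0 = 12.
By inclusion–exclusion the count is 220 − 178 + 12 = 54.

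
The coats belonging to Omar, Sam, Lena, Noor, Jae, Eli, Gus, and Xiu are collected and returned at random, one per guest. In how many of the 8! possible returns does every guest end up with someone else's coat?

14833

Let Aᵢ be the assignments in which guest i gets their own coat. We want the size of the complement of A₁∪…∪A_8.
By inclusion–exclusion this is Σ_{j=0}^{8} (−1)^j C(8,j)·(8−j)!.
Computing: 40320 − 40320 + 20160 − 6720 + 1680 − 336 + 56 − 8 + 1 = 14833.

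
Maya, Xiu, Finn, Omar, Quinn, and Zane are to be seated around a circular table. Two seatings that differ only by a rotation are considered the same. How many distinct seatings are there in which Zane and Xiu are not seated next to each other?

72

Without the restriction there are (5)! = 120 seatings.
Those with Zane next to Xiu: fuse the pair into one unit and seat 5 units around a circle — 2·(4)! = 48.
Subtracting, 120 − 48 = 72.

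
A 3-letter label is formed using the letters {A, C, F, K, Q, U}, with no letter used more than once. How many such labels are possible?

120

With no repetition, fill the 3 letters in order: 6 choices, then 5, down to 4.
6 × 5 × 4 = 120.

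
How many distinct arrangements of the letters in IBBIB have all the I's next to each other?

Treat the 2 copies of I as a single block. The multiset to arrange is then {II, B, B, B}, 4 items in all.
That gives (4)!/(3!) = 4 arrangements.

4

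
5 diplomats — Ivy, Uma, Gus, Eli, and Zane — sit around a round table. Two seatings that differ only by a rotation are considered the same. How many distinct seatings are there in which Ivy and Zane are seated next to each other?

Glue Ivy and Zane into a block (2 internal orders). Seating 4 units around a circle gives (3)! arrangements.
So 2 × (3)! = 2 × 6 = 12.

12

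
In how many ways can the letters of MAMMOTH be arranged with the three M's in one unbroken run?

120

Treat the 3 copies of M as a single block. The multiset to arrange is then {MMM, A, H, O, T}, 5 items in all.
All 5 items are distinct, so there are (5)! = 120 arrangements.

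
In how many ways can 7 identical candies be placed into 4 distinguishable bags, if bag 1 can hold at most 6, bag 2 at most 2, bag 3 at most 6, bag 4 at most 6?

82

Ignoring the caps, the number of non-negative solutions to x_1+…+x_4 = 7 is C(10,3) = 120.
Subtract solutions that violate a single cap (substitute x_i' = x_i − (cap_i+1)): x_1 ≥ 7 gives C(3,3) = 1; x_2 ≥ 3 gives C(7,3) = 35; x_3 ≥ 7 gives C(3,3) = 1; x_4 ≥ 7 gives C(3,3) = 1. Together 38.
No two caps can be exceeded simultaneously, so the pair terms are all 0.
By inclusion–exclusion the count is 120 − 38 + 0 = 82.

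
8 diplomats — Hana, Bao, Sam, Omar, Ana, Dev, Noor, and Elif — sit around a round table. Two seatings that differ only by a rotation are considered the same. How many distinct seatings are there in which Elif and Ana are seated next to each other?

Treat {Elif, Ana} as one unit (2 internal orders) and seat the resulting 7 units around the table: (6)! circular arrangements.
So 2 × (6)! = 2 × 720 = 1440.

1440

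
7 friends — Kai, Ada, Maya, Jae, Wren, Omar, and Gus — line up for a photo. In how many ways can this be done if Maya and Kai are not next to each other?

Of the 7! = 5040 arrangements, those with Maya and Kai adjacent number 2 × 6! = 1440 (treat the pair as a block with 2 internal orders).
So 5040 − 1440 = 3600 arrangements keep them apart.

3600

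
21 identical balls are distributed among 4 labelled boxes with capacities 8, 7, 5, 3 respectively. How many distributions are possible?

10

Without the upper bounds there are C(24,3) = 2024 ways to split 21 among 4 boxes.
Subtract solutions that violate a single cap (substitute x_i' = x_i − (cap_i+1)): x_1 ≥ 9 gives C(15,3) = 455; x_2 ≥ 8 gives C(16,3) = 560; x_3 ≥ 6 gives C(18,3) = 816; x_4 ≥ 4 gives C(20,3) = 1140. Together 2971.
Add back pairs where two caps are both exceeded: 35 + 84 + 165 + 120 + 220 + 364 = 988.
Subtract triples: 0 + 1 + 10 + 20 = 31.
By inclusion–exclusion the count is 2024 − 2971 + 988 − 31 = 10.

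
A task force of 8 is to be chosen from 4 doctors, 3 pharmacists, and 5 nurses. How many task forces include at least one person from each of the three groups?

Unrestricted: C(12,8) = 495 ways to pick any 8 of the 12.
Selections missing a whole group: no doctors → C(8,8) = 1; no pharmacists → C(9,8) = 9; no nurses → C(7,8) = 0.
Add back selections omitting two groups (i.e. drawn from a single group): C(4,8) + C(3,8) + C(5,8) = 0.
By inclusion–exclusion: 495 − 10 + 0 = 485.

485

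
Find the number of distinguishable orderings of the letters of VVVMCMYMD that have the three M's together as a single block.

840

Treat the 3 copies of M as a single block. The multiset to arrange is then {MMM, C, D, V, V, V, Y}, 7 items in all.
That gives (7)!/(3!) = 840 arrangements.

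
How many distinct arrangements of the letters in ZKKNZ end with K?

With the last slot taken by K, it remains to arrange the other 4 letters (ZKNZ).
Those 4 letters have Z appearing twice, giving (4)!/(2!) = 12.

12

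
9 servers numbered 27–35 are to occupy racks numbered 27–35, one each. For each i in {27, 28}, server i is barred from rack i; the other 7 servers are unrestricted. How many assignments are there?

287280

Let Aᵢ (for i ∈ {27, 28}) be the placements that put server i in its forbidden rack. Any j of these fix j positions, leaving (9−j)! ways to fill the rest, and there are C(2,j) ways to pick which j.
By inclusion–exclusion, the number of valid placements is Σ_{j=0}^{2} (−1)^j C(2,j)·(9−j)!.
Computing: 362880 − 80640 + 5040 = 287280.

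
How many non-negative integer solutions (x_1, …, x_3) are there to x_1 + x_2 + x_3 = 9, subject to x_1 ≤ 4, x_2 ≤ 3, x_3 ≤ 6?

14

By stars and bars, unrestricted non-negative solutions to x_1+…+x_3 = 9 number C(9+2,2) = 55.
Subtract solutions that violate a single cap (substitute x_i' = x_i − (cap_i+1)): x_1 ≥ 5 gives C(6,2) = 15; x_2 ≥ 4 gives C(7,2) = 21; x_3 ≥ 7 gives C(4,2) = 6. Together 42.
Add back pairs where two caps are both exceeded: 1 + 0 + 0 = 1.
By inclusion–exclusion the count is 55 − 42 + 1 = 14.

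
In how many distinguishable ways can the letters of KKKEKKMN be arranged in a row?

KKKEKKMN has 8 letters with K appearing 5 times.
Dividing 8! = 40320 by 5! = 120 for the repeated letters gives 336.

336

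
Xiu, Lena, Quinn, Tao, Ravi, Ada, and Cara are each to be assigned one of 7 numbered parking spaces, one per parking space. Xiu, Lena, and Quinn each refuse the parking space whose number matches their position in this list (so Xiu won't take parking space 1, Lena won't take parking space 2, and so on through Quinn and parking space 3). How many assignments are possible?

3216

Let Aᵢ (for i ∈ {1, 2, 3}) be the placements that put person i in their forbidden parking space. Any j of these fix j positions, leaving (7−j)! ways to fill the rest, and there are C(3,j) ways to pick which j.
By inclusion–exclusion, the number of valid placements is Σ_{j=0}^{3} (−1)^j C(3,j)·(7−j)!.
Computing: 5040 − 2160 + 360 − 24 = 3216.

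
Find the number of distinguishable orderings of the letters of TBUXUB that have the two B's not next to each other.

Total arrangements of TBUXUB: 6!/(2!·2!) = 180.
Arrangements with the B's together: treat BB as one letter, giving (5)!/(2!) = 60.
Subtracting, 180 − 60 = 120 arrangements keep the B's apart.

120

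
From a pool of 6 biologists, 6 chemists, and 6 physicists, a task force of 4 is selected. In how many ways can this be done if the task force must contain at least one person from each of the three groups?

With no constraint there are C(18,4) = 3060 possible selections.
Subtract selections that omit an entire group: no biologists → C(12,4) = 495; no chemists → C(12,4) = 495; no physicists → C(12,4) = 495.
Add back selections omitting two groups (i.e. drawn from a single group): C(6,4) + C(6,4) + C(6,4) = 45.
By inclusion–exclusion: 3060 − 1485 + 45 = 1620.

1620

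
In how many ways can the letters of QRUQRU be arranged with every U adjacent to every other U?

Treat the 2 copies of U as a single block. The multiset to arrange is then {UU, Q, Q, R, R}, 5 items in all.
That gives (5)!/(2!·2!) = 30 arrangements.

30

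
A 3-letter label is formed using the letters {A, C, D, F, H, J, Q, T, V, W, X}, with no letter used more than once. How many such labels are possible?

990

With no repetition, fill the 3 letters in order: 11 choices, then 10, down to 9.
11 × 10 × 9 = 990.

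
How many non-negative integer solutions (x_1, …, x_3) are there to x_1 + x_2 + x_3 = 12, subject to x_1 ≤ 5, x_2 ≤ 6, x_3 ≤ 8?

32

By stars and bars, unrestricted non-negative solutions to x_1+…+x_3 = 12 number C(12+2,2) = 91.
Subtract solutions that violate a single cap (substitute x_i' = x_i − (cap_i+1)): x_1 ≥ 6 gives C(8,2) = 28; x_2 ≥ 7 gives C(7,2) = 21; x_3 ≥ 9 gives C(5,2) = 10. Together 59.
No two caps can be exceeded simultaneously, so the pair terms are all 0.
By inclusion–exclusion the count is 91 − 59 + 0 = 32.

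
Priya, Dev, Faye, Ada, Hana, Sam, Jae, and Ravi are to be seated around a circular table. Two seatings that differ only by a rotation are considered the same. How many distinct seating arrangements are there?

Fix one person's seat to break rotational symmetry; the remaining 7 people can be arranged in (7)! = 5040 ways.

5040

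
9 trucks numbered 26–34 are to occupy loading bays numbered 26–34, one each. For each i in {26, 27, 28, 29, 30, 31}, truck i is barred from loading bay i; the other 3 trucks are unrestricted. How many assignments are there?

Let Aᵢ (for 26 ≤ i ≤ 31) be the placements that put truck i in its forbidden loading bay. Any j of these fix j positions, leaving (9−j)! ways to fill the rest, and there are C(6,j) ways to pick which j.
By inclusion–exclusion, the number of valid placements is Σ_{j=0}^{6} (−1)^j C(6,j)·(9−j)!.
Computing: 362880 − 241920 + 75600 − 14400 + 1800 − 144 + 6 = 183822.

183822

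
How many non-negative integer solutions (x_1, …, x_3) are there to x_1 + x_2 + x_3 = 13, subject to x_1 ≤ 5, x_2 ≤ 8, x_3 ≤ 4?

Without the upper bounds there are C(15,2) = 105 ways to split 13 among 3 variables.
Subtract solutions that violate a single cap (substitute x_i' = x_i − (cap_i+1)): x_1 ≥ 6 gives C(9,2) = 36; x_2 ≥ 9 gives C(6,2) = 15; x_3 ≥ 5 gives C(10,2) = 45. Together 96.
Add back pairs where two caps are both exceeded: 0 + 6 + 0 = 6.
By inclusion–exclusion the count is 105 − 96 + 6 = 15.

15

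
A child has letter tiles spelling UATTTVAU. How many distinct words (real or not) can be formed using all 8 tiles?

1680

UATTTVAU has 8 letters with A appearing twice, T appearing 3 times, and U appearing twice.
So there are 8! / (3!·2!·2!) = 1680 distinguishable arrangements.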